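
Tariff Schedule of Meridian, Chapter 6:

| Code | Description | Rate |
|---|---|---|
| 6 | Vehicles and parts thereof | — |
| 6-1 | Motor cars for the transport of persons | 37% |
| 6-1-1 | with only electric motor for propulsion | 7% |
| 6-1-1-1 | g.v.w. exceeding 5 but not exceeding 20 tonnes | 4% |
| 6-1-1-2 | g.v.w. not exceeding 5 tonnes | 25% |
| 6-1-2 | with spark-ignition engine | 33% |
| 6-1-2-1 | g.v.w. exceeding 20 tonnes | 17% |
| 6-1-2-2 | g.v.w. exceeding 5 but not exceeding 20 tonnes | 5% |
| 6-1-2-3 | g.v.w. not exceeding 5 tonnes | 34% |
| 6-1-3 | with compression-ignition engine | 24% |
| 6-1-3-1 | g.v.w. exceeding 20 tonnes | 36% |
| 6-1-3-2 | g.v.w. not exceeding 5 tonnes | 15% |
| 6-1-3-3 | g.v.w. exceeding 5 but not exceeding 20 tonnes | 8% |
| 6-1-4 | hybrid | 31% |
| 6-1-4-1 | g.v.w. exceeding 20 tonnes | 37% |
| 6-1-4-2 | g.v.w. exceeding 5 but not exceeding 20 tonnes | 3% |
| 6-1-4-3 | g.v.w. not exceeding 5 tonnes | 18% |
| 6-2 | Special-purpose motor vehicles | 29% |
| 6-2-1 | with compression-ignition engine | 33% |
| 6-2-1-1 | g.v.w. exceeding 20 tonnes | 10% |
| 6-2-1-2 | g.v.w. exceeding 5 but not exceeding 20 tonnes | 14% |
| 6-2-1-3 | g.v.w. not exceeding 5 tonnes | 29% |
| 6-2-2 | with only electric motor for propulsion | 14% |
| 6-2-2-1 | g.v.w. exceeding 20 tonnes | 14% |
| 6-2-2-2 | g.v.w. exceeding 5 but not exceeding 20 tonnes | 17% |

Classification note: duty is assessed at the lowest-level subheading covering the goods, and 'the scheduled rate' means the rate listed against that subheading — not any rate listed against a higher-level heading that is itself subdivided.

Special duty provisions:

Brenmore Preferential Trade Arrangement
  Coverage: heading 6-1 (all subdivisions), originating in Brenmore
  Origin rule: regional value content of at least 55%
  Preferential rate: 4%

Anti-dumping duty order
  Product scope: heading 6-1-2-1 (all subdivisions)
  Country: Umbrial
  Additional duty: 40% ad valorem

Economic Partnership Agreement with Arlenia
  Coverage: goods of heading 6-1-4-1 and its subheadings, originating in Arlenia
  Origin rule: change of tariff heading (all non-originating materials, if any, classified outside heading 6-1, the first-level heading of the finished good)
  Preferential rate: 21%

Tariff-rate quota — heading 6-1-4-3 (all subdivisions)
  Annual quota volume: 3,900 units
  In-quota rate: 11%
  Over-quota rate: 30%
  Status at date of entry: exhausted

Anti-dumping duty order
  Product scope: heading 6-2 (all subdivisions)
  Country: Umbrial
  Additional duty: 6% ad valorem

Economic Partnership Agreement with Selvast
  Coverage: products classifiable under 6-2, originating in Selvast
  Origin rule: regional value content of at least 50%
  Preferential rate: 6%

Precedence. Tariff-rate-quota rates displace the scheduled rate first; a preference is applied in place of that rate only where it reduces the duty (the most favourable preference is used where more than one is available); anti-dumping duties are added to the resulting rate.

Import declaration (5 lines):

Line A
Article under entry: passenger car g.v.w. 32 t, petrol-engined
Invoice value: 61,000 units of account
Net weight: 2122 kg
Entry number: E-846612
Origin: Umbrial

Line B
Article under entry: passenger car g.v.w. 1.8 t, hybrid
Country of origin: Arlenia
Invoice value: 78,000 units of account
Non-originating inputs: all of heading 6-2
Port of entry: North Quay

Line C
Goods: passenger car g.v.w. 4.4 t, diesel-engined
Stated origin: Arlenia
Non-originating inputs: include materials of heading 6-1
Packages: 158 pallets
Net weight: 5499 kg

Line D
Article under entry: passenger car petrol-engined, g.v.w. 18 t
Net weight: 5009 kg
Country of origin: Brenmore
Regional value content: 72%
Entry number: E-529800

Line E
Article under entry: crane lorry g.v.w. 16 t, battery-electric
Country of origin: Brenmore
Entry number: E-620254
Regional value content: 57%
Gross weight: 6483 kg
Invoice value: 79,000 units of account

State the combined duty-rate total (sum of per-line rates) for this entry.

123%

Line A: passenger car → 6-1; petrol-engined → 6-1-2; g.v.w. 32 t → 6-1-2-1. Scheduled 17%. anti-dumping (Umbrial, 6-1-2-1): +40%; total 17% + 40% = 57%. → 57%.
Line B: passenger car → 6-1; hybrid → 6-1-4; g.v.w. 1.8 t → 6-1-4-3. Scheduled 18%. quota on 6-1-4-3 exhausted → over-quota 30%; Arlenia agreement on 6-1-4-1: 6-1-4-3 not covered. → 30%.
Line C: passenger car → 6-1; diesel-engined → 6-1-3; g.v.w. 4.4 t → 6-1-3-2. Scheduled 15%. Arlenia agreement on 6-1-4-1: 6-1-3-2 not covered. → 15%.
Line D: passenger car → 6-1; petrol-engined → 6-1-2; g.v.w. 18 t → 6-1-2-2. Scheduled 5%. Brenmore agreement on 6-1: RVC ≥ 55% → 4% available; preferential 4%. → 4%.
Line E: crane lorry → 6-2; battery-electric → 6-2-2; g.v.w. 16 t → 6-2-2-2. Scheduled 17%. Brenmore agreement on 6-1: 6-2-2-2 not covered. → 17%.
Sum: 57% + 30% + 15% + 4% + 17% = 123%.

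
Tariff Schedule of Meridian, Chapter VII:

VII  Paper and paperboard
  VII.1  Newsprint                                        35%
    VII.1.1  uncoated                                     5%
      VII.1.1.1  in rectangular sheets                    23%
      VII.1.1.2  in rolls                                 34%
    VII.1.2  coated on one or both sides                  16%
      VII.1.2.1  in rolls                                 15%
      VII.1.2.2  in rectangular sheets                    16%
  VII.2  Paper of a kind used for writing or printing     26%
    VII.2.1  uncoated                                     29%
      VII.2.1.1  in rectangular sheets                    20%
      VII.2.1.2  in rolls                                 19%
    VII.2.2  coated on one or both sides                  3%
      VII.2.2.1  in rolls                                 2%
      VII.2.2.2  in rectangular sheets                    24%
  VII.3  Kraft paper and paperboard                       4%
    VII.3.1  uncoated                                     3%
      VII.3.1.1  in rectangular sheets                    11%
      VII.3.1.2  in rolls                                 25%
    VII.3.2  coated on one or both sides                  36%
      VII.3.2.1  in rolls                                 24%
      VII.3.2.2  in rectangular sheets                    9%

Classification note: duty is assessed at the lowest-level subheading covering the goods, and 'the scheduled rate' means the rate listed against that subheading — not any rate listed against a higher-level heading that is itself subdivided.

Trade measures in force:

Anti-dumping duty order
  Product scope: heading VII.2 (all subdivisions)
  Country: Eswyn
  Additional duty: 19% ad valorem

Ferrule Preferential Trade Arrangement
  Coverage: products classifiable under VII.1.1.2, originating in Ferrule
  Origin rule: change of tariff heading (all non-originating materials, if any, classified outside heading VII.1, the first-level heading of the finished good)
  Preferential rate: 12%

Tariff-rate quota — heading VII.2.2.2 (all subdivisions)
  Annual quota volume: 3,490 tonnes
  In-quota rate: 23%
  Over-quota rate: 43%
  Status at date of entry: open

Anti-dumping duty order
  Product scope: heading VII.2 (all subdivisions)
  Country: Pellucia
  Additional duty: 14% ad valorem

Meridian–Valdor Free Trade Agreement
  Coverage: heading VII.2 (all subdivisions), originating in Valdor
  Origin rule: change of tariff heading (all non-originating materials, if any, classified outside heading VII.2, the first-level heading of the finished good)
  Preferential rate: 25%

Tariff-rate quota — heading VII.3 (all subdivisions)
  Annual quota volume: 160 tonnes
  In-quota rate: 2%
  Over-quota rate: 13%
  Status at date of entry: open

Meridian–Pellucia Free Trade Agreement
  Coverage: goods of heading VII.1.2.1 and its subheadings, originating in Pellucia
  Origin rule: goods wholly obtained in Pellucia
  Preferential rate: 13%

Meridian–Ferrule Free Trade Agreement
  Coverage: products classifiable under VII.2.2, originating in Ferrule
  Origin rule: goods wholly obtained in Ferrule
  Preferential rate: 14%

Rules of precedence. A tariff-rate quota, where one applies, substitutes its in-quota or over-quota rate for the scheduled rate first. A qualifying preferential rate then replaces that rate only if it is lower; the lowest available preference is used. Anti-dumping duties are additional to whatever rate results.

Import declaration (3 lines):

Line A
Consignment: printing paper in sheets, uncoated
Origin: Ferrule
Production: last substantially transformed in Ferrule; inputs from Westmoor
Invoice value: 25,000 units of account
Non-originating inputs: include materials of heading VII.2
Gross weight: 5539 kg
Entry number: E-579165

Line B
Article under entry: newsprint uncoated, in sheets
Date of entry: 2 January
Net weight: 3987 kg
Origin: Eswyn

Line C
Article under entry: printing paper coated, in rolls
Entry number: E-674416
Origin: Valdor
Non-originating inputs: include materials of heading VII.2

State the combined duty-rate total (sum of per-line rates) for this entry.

45%

Line A: printing paper → VII.2; uncoated → VII.2.1; in sheets → VII.2.1.1. Scheduled 20%. Ferrule agreement on VII.1.1.2: VII.2.1.1 not covered; Ferrule agreement on VII.2.2: VII.2.1.1 not covered. → 20%.
Line B: newsprint → VII.1; uncoated → VII.1.1; in sheets → VII.1.1.1. Scheduled 23%. No special measure applies. → 23%.
Line C: printing paper → VII.2; coated → VII.2.2; in rolls → VII.2.2.1. Scheduled 2%. Valdor agreement on VII.2: CTH not met. → 2%.
Sum: 20% + 23% + 2% = 45%.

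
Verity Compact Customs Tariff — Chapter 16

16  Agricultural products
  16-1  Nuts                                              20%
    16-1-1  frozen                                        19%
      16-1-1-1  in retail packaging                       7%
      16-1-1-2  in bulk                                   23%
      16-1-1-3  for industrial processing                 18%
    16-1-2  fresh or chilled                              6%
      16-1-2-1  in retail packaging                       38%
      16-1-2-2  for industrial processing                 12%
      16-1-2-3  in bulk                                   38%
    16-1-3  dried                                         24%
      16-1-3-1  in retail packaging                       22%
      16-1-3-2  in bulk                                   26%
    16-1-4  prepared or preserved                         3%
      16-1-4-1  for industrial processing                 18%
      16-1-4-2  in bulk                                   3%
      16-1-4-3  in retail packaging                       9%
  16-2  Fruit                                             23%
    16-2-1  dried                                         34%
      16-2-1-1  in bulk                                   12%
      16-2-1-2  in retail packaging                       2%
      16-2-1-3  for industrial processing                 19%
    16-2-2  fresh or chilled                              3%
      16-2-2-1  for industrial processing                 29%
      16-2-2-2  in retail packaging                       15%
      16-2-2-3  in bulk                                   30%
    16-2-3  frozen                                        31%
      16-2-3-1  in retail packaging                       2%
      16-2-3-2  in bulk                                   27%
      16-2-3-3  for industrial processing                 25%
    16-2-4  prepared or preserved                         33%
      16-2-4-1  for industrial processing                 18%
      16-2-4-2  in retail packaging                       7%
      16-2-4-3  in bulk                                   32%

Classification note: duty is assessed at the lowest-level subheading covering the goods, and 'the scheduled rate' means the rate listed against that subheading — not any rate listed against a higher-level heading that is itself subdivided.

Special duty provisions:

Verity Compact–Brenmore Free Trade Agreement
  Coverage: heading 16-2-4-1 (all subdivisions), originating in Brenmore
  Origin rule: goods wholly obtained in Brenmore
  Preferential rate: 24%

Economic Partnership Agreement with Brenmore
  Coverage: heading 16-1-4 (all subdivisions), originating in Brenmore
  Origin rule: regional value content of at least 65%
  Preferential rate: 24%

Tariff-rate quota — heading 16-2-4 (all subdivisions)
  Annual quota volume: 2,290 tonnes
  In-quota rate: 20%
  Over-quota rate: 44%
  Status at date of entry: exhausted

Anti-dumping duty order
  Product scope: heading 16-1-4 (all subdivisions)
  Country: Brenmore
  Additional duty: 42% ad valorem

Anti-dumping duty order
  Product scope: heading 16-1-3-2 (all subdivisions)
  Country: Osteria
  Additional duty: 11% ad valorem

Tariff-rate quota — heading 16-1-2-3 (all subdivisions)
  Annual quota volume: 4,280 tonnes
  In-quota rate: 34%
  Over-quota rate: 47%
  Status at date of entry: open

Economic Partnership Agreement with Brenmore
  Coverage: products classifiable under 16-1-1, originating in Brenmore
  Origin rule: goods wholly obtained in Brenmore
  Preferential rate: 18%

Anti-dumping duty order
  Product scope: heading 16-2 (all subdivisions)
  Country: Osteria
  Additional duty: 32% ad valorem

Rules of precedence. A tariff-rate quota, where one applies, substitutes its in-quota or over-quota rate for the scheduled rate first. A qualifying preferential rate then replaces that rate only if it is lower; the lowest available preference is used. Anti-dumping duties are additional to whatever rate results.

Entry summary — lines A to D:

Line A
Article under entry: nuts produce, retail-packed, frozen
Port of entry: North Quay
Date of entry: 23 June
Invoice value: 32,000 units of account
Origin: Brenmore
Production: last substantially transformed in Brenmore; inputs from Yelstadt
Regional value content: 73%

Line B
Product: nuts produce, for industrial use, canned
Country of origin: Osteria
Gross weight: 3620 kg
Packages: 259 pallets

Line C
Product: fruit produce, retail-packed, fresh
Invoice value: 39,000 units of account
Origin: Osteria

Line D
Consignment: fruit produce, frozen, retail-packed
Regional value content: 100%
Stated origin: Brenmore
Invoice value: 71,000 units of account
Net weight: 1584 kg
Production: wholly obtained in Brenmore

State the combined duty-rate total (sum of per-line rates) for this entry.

Line A: nuts → 16-1; frozen → 16-1-1; retail-packed → 16-1-1-1. Scheduled 7%. Brenmore agreement on 16-2-4-1: 16-1-1-1 not covered; Brenmore agreement on 16-1-4: 16-1-1-1 not covered; Brenmore agreement on 16-1-1: not wholly obtained. → 7%.
Line B: nuts → 16-1; canned → 16-1-4; for industrial use → 16-1-4-1. Scheduled 18%. No special measure applies. → 18%.
Line C: fruit → 16-2; fresh → 16-2-2; retail-packed → 16-2-2-2. Scheduled 15%. anti-dumping (Osteria, 16-2): +32%; total 15% + 32% = 47%. → 47%.
Line D: fruit → 16-2; frozen → 16-2-3; retail-packed → 16-2-3-1. Scheduled 2%. Brenmore agreement on 16-2-4-1: 16-2-3-1 not covered; Brenmore agreement on 16-1-4: 16-2-3-1 not covered; Brenmore agreement on 16-1-1: 16-2-3-1 not covered. → 2%.
Sum: 7% + 18% + 47% + 2% = 74%.

74%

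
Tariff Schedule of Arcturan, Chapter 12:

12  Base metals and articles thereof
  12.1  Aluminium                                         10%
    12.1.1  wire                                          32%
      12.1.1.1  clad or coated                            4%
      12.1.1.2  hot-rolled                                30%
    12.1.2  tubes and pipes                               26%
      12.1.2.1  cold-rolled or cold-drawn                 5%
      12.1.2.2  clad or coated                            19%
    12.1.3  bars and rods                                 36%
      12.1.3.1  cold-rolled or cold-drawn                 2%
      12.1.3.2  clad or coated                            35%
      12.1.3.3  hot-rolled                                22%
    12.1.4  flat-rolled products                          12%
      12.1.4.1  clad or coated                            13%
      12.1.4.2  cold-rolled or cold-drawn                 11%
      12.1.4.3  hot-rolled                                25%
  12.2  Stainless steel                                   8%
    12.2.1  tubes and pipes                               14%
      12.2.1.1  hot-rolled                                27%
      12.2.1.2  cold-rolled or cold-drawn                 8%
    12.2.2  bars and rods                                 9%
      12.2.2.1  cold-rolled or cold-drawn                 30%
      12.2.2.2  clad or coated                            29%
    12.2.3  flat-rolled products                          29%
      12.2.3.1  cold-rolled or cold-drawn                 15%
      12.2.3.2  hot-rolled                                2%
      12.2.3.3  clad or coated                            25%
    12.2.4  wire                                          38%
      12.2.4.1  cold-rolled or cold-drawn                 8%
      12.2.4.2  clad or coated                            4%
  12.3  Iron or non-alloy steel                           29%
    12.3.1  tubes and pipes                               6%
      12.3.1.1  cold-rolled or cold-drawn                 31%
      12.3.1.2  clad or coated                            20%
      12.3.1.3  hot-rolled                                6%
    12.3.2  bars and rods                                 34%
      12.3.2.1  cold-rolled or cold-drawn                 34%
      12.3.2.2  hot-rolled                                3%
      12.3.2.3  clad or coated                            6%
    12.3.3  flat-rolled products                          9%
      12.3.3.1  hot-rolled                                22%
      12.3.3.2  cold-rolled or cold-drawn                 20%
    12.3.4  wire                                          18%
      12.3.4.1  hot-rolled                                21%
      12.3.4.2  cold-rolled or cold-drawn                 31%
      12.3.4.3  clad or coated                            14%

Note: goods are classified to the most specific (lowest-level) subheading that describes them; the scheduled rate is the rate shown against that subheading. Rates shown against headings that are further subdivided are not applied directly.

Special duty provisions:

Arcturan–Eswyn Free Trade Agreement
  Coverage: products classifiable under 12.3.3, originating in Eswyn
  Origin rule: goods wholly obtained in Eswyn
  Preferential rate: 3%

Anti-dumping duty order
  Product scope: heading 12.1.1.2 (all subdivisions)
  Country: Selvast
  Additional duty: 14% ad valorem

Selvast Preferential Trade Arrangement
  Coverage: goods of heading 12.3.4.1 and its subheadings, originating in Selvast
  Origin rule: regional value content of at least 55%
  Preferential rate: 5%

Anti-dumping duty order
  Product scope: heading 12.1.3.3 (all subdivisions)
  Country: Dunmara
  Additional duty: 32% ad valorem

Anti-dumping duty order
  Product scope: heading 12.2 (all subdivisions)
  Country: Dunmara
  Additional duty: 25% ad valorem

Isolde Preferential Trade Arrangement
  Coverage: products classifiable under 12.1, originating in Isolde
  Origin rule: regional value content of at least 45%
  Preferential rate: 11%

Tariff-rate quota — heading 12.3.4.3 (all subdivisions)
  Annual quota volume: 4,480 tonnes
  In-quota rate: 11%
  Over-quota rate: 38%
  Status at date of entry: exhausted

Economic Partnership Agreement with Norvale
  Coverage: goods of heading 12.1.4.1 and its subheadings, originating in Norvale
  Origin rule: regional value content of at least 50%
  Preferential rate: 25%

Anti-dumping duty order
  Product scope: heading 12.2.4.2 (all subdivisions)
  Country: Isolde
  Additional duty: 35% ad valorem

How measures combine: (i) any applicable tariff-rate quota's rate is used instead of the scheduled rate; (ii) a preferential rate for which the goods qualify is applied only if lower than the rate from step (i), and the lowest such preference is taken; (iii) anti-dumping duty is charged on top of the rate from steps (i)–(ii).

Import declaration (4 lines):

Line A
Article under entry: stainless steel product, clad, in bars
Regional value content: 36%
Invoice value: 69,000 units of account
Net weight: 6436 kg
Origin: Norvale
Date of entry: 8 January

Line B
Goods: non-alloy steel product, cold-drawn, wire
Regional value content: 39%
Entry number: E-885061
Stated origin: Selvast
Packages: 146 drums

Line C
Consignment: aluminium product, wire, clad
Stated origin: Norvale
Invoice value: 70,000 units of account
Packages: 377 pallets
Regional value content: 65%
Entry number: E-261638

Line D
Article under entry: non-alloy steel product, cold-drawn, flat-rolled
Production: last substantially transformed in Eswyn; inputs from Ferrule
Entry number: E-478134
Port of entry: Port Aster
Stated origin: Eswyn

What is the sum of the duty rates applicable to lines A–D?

Line A: stainless steel → 12.2; in bars → 12.2.2; clad → 12.2.2.2. Scheduled 29%. Norvale agreement on 12.1.4.1: 12.2.2.2 not covered. → 29%.
Line B: non-alloy steel → 12.3; wire → 12.3.4; cold-drawn → 12.3.4.2. Scheduled 31%. Selvast agreement on 12.3.4.1: 12.3.4.2 not covered. → 31%.
Line C: aluminium → 12.1; wire → 12.1.1; clad → 12.1.1.1. Scheduled 4%. Norvale agreement on 12.1.4.1: 12.1.1.1 not covered. → 4%.
Line D: non-alloy steel → 12.3; flat-rolled → 12.3.3; cold-drawn → 12.3.3.2. Scheduled 20%. Eswyn agreement on 12.3.3: not wholly obtained. → 20%.
Sum: 29% + 31% + 4% + 20% = 84%.

84%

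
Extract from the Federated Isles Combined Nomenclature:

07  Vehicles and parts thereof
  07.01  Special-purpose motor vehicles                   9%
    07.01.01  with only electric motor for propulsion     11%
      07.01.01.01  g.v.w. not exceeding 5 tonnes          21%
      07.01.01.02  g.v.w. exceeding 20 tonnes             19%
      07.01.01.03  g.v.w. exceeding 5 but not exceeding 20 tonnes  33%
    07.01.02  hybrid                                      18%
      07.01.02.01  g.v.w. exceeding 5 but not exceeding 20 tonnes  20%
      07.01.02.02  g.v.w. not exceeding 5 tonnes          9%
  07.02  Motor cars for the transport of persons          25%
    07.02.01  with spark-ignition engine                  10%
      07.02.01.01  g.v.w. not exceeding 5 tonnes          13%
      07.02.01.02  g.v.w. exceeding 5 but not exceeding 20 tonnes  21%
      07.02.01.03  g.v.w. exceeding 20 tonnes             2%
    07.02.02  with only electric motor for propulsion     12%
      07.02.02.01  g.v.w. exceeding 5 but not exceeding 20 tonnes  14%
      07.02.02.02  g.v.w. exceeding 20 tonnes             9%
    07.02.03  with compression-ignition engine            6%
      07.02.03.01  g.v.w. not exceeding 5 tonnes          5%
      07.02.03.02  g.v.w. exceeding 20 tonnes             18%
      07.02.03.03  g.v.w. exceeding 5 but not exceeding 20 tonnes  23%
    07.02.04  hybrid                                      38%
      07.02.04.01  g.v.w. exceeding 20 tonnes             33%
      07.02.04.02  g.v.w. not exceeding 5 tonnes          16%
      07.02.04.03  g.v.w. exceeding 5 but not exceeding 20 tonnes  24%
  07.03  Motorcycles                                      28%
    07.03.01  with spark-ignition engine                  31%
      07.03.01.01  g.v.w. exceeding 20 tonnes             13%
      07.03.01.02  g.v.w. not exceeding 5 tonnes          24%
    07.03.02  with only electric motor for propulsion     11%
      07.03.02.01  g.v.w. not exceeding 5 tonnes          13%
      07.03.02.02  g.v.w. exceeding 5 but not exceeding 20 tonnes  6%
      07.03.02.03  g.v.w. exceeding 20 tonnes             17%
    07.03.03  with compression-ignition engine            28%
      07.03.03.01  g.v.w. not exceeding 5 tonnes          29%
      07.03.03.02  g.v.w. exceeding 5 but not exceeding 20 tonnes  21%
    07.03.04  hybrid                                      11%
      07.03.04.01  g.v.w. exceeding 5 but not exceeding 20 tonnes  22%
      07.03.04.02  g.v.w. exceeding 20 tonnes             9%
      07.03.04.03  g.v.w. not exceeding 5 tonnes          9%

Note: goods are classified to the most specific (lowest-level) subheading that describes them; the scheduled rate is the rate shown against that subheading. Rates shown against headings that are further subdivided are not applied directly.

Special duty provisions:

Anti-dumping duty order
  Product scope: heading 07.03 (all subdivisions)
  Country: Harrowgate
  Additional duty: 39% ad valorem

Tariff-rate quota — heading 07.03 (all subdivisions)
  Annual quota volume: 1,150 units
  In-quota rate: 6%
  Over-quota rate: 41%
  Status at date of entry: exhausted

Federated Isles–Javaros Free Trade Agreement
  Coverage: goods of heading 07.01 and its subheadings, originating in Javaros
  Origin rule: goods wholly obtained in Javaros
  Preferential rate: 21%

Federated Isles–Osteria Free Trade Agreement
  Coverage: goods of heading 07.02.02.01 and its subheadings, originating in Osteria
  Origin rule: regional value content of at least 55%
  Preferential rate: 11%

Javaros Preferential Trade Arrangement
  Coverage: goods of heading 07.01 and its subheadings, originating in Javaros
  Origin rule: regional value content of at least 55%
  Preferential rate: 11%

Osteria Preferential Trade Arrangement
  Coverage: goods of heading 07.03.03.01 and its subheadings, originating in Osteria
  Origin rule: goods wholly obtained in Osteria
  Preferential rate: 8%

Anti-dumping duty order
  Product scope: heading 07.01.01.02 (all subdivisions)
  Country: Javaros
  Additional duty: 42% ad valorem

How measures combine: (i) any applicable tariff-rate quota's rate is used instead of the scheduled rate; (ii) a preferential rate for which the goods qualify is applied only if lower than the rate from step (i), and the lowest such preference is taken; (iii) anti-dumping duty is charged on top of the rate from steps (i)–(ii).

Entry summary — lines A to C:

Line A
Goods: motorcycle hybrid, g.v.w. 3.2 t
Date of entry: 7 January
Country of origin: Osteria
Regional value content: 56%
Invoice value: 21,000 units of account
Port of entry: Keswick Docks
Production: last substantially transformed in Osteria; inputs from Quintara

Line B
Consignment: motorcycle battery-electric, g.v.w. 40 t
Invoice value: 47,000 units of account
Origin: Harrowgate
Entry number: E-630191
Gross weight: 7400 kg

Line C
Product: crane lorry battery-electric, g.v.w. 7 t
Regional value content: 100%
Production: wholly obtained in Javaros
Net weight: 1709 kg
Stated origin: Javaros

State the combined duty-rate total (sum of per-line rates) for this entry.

132%

Line A: motorcycle → 07.03; hybrid → 07.03.04; g.v.w. 3.2 t → 07.03.04.03. Scheduled 9%. quota on 07.03 exhausted → over-quota 41%; Osteria agreement on 07.02.02.01: 07.03.04.03 not covered; Osteria agreement on 07.03.03.01: 07.03.04.03 not covered. → 41%.
Line B: motorcycle → 07.03; battery-electric → 07.03.02; g.v.w. 40 t → 07.03.02.03. Scheduled 17%. quota on 07.03 exhausted → over-quota 41%; anti-dumping (Harrowgate, 07.03): +39%; total 41% + 39% = 80%. → 80%.
Line C: crane lorry → 07.01; battery-electric → 07.01.01; g.v.w. 7 t → 07.01.01.03. Scheduled 33%. Javaros agreement on 07.01: wholly obtained → 21% available; Javaros agreement on 07.01: RVC ≥ 55% → 11% available; preferential 11%. → 11%.
Sum: 41% + 80% + 11% = 132%.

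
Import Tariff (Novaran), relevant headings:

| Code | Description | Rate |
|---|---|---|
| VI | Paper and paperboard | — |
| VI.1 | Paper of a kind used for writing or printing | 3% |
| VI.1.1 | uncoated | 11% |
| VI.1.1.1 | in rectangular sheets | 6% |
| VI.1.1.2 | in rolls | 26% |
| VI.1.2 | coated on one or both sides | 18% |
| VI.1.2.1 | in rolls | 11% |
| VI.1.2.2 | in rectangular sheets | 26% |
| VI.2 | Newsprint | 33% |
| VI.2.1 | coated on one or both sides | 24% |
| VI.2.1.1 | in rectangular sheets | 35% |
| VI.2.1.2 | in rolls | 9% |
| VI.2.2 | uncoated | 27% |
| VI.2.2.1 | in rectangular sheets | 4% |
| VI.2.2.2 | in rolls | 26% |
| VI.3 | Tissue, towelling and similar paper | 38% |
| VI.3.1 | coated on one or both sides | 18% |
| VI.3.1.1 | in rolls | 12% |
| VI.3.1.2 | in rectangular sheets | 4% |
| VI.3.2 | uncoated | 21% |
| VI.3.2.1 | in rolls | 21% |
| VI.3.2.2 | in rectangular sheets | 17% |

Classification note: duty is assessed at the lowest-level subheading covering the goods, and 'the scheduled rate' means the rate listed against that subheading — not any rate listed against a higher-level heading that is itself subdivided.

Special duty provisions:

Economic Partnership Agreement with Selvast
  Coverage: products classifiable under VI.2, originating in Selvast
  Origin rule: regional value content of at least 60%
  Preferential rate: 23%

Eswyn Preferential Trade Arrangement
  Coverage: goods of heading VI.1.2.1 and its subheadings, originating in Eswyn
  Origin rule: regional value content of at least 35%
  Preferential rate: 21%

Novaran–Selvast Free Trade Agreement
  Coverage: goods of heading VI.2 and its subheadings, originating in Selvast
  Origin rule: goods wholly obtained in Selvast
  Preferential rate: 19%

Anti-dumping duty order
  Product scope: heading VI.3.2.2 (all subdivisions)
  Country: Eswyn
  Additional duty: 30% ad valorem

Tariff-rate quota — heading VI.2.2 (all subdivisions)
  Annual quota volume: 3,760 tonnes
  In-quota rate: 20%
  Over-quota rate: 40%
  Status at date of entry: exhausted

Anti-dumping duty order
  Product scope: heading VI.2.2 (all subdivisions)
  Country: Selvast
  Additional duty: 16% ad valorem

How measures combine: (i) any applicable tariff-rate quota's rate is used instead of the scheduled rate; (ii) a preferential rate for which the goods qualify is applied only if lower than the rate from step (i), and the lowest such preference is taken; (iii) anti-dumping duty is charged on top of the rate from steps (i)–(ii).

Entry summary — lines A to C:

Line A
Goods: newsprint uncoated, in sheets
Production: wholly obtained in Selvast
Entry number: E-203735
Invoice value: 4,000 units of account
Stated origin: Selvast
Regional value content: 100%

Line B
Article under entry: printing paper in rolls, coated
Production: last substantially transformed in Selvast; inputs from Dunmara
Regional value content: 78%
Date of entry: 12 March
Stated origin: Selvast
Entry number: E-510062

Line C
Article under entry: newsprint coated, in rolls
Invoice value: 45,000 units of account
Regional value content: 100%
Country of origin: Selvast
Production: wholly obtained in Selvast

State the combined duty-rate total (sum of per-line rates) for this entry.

Line A: newsprint → VI.2; uncoated → VI.2.2; in sheets → VI.2.2.1. Scheduled 4%. quota on VI.2.2 exhausted → over-quota 40%; Selvast agreement on VI.2: RVC ≥ 60% → 23% available; Selvast agreement on VI.2: wholly obtained → 19% available; preferential 19%; anti-dumping (Selvast, VI.2.2): +16%; total 19% + 16% = 35%. → 35%.
Line B: printing paper → VI.1; coated → VI.1.2; in rolls → VI.1.2.1. Scheduled 11%. Selvast agreement on VI.2: VI.1.2.1 not covered; Selvast agreement on VI.2: VI.1.2.1 not covered. → 11%.
Line C: newsprint → VI.2; coated → VI.2.1; in rolls → VI.2.1.2. Scheduled 9%. Selvast agreement on VI.2: RVC ≥ 60% → 23% available; Selvast agreement on VI.2: wholly obtained → 19% available; preference 19% not lower than 9% → no reduction. → 9%.
Sum: 35% + 11% + 9% = 55%.

55%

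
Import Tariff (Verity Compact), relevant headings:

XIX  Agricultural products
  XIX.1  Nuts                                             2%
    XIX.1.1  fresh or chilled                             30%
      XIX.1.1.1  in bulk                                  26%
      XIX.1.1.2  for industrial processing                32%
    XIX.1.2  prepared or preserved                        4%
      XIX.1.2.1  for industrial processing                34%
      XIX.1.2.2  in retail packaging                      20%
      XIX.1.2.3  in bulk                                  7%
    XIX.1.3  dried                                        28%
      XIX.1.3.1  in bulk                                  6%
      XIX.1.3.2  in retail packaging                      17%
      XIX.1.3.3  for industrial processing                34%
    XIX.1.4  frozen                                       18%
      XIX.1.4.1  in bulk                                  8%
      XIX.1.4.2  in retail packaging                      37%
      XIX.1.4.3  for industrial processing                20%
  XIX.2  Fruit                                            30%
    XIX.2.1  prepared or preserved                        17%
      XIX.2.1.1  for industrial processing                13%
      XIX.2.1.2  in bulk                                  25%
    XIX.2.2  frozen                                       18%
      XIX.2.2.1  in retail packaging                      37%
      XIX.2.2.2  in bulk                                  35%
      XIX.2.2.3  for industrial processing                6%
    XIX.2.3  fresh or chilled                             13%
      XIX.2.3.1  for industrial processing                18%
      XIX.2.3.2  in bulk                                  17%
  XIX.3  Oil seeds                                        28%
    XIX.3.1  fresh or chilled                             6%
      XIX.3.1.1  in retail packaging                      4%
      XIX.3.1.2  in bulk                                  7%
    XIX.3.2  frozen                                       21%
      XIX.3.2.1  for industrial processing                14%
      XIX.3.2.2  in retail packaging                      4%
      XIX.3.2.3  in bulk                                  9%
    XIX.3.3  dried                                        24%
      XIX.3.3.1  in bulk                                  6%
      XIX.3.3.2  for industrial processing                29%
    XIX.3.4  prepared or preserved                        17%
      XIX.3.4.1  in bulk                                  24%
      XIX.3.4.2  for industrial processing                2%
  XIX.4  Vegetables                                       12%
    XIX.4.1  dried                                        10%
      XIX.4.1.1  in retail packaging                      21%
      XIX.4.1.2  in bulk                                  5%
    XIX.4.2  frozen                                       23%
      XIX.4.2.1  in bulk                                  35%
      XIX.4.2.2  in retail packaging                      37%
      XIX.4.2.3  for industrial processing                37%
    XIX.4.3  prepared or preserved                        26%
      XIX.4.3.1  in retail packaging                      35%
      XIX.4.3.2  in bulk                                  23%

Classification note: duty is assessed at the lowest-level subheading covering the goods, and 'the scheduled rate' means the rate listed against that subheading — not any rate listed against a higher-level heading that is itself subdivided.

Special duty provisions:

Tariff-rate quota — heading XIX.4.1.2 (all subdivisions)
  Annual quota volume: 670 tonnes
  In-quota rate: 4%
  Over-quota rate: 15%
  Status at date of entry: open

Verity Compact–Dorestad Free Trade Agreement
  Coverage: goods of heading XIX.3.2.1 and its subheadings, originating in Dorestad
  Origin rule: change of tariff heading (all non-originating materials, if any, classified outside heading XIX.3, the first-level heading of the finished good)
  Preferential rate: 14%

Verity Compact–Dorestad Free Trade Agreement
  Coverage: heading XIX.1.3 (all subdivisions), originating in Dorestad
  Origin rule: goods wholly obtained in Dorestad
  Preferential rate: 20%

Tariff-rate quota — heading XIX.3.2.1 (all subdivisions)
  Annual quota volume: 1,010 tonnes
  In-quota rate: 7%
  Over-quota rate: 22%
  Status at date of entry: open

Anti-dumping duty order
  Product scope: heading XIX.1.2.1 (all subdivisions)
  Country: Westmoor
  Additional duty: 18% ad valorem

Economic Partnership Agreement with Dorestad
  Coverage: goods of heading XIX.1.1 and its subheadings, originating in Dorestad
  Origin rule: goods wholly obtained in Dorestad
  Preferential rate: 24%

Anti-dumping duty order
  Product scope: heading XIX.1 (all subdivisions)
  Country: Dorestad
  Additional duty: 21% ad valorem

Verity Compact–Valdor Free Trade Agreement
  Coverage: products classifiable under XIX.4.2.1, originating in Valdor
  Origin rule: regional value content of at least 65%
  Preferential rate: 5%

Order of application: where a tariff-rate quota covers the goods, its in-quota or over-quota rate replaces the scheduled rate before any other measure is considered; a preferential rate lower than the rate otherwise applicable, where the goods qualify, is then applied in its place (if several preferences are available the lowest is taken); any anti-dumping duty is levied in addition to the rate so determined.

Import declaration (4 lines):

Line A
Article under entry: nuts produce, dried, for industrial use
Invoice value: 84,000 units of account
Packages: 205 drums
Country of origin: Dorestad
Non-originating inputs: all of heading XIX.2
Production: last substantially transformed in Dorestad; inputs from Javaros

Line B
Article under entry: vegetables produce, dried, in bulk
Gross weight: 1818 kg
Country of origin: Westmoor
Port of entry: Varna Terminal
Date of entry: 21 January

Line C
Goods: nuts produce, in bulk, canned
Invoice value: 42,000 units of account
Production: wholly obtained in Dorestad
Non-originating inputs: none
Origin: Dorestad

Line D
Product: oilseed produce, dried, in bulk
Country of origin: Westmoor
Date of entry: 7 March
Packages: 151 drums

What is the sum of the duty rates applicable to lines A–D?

93%

Line A: nuts → XIX.1; dried → XIX.1.3; for industrial use → XIX.1.3.3. Scheduled 34%. Dorestad agreement on XIX.3.2.1: XIX.1.3.3 not covered; Dorestad agreement on XIX.1.3: not wholly obtained; Dorestad agreement on XIX.1.1: XIX.1.3.3 not covered; anti-dumping (Dorestad, XIX.1): +21%; total 34% + 21% = 55%. → 55%.
Line B: vegetables → XIX.4; dried → XIX.4.1; in bulk → XIX.4.1.2. Scheduled 5%. quota on XIX.4.1.2 open → in-quota 4%. → 4%.
Line C: nuts → XIX.1; canned → XIX.1.2; in bulk → XIX.1.2.3. Scheduled 7%. Dorestad agreement on XIX.3.2.1: XIX.1.2.3 not covered; Dorestad agreement on XIX.1.3: XIX.1.2.3 not covered; Dorestad agreement on XIX.1.1: XIX.1.2.3 not covered; anti-dumping (Dorestad, XIX.1): +21%; total 7% + 21% = 28%. → 28%.
Line D: oilseed → XIX.3; dried → XIX.3.3; in bulk → XIX.3.3.1. Scheduled 6%. No special measure applies. → 6%.
Sum: 55% + 4% + 28% + 6% = 93%.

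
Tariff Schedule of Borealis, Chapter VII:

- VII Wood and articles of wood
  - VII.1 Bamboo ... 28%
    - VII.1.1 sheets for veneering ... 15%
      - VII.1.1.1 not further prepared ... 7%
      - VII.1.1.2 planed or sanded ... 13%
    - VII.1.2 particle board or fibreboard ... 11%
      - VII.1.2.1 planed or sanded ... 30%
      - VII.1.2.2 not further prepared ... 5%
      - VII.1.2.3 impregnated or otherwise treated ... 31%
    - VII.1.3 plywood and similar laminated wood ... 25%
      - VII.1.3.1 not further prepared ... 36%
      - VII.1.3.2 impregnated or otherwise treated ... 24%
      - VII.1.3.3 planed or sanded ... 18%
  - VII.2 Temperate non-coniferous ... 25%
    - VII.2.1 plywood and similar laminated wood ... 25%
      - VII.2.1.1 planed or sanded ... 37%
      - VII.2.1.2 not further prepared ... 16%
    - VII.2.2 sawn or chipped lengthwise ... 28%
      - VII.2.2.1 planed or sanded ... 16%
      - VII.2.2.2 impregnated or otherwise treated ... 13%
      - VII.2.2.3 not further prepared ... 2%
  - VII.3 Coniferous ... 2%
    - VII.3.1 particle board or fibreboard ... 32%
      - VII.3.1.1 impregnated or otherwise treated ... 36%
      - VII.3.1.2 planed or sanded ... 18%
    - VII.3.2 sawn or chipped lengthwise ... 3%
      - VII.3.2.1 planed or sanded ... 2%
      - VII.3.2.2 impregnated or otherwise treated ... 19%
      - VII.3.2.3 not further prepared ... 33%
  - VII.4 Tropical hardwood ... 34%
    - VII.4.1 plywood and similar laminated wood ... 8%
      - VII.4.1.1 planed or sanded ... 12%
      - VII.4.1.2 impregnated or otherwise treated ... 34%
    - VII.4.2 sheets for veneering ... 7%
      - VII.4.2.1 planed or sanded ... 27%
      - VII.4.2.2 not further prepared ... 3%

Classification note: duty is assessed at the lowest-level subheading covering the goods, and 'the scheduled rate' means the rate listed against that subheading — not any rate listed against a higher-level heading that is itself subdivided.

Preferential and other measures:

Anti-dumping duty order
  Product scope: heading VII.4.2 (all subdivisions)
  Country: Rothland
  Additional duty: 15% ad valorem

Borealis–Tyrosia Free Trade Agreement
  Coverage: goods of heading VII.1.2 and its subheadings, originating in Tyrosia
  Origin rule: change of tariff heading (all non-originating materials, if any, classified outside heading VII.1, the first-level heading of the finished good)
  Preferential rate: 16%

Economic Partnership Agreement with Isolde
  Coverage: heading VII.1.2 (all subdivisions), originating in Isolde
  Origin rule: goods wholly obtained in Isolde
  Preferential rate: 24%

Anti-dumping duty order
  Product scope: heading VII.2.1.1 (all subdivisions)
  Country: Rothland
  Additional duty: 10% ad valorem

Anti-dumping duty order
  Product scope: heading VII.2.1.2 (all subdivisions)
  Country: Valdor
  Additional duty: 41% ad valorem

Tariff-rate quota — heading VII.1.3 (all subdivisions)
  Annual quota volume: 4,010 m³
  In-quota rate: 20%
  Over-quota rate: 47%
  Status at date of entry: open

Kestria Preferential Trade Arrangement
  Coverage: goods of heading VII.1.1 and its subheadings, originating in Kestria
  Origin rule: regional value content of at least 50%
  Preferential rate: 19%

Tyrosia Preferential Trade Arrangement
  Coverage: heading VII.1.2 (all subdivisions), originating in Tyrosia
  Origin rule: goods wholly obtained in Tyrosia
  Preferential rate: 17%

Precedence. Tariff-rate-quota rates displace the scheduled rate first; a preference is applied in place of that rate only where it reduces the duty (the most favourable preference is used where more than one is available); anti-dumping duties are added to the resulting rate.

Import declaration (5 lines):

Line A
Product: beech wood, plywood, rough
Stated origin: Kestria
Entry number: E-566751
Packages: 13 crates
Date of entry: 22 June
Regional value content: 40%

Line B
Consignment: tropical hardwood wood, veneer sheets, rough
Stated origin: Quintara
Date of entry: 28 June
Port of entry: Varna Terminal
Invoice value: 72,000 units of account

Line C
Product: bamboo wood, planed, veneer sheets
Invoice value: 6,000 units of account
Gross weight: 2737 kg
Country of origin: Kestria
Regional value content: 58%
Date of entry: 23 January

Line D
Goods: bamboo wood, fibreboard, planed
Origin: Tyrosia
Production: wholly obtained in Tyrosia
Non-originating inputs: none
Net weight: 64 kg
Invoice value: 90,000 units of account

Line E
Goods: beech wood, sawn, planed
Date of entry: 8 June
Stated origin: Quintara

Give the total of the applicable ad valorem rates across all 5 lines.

64%

Line A: beech → VII.2; plywood → VII.2.1; rough → VII.2.1.2. Scheduled 16%. Kestria agreement on VII.1.1: VII.2.1.2 not covered. → 16%.
Line B: tropical hardwood → VII.4; veneer sheets → VII.4.2; rough → VII.4.2.2. Scheduled 3%. No special measure applies. → 3%.
Line C: bamboo → VII.1; veneer sheets → VII.1.1; planed → VII.1.1.2. Scheduled 13%. Kestria agreement on VII.1.1: RVC ≥ 50% → 19% available; preference 19% not lower than 13% → no reduction. → 13%.
Line D: bamboo → VII.1; fibreboard → VII.1.2; planed → VII.1.2.1. Scheduled 30%. Tyrosia agreement on VII.1.2: CTH met → 16% available; Tyrosia agreement on VII.1.2: wholly obtained → 17% available; preferential 16%. → 16%.
Line E: beech → VII.2; sawn → VII.2.2; planed → VII.2.2.1. Scheduled 16%. No special measure applies. → 16%.
Sum: 16% + 3% + 13% + 16% + 16% = 64%.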